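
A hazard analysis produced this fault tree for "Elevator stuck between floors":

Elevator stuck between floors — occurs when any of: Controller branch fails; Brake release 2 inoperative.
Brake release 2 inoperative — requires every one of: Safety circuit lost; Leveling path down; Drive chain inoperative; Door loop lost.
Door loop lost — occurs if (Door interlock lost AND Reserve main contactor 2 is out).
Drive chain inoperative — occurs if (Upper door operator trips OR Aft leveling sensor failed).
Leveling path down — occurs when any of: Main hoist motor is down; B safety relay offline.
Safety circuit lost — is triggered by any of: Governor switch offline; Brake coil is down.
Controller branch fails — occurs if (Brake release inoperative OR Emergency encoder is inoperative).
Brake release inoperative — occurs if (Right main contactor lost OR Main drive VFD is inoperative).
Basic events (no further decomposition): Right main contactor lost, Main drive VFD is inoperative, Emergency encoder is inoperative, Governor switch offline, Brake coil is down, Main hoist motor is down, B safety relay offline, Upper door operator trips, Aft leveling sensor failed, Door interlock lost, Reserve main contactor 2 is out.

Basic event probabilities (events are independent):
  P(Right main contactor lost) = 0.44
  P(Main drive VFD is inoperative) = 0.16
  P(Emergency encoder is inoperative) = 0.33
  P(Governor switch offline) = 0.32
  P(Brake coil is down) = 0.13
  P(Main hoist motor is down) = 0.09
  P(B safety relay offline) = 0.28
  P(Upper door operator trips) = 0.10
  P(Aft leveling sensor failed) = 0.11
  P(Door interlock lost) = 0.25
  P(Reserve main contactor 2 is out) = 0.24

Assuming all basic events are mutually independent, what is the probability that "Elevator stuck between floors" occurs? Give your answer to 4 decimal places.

0.6854

P(Brake release inoperative) [OR] = 1 − (1−0.44) × (1−0.16) = 0.529600
P(Controller branch fails) [OR] = 1 − (1−0.529600) × (1−0.33) = 0.684832
P(Safety circuit lost) [OR] = 1 − (1−0.32) × (1−0.13) = 0.408400
P(Leveling path down) [OR] = 1 − (1−0.09) × (1−0.28) = 0.344800
P(Drive chain inoperative) [OR] = 1 − (1−0.10) × (1−0.11) = 0.199000
P(Door loop lost) [AND] = 0.25 × 0.24 = 0.060000
P(Brake release 2 inoperative) [AND] = 0.408400 × 0.344800 × 0.199000 × 0.060000 = 0.001681
P(Elevator stuck between floors) [OR] = 1 − (1−0.684832) × (1−0.001681) = 0.685362
Rounded to 4 decimal places: P(Elevator stuck between floors) ≈ 0.6854.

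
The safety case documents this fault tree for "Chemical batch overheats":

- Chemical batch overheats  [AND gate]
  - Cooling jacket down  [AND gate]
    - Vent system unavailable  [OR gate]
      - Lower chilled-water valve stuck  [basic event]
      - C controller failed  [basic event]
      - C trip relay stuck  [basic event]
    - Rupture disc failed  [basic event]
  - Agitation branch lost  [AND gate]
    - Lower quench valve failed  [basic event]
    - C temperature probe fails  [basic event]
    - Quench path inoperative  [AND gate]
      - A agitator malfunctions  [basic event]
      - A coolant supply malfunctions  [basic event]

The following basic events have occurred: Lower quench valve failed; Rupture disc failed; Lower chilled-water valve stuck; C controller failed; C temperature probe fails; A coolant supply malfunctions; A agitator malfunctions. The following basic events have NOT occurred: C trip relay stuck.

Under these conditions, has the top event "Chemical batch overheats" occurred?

Vent system unavailable [OR]: Lower chilled-water valve stuck=occurs, C controller failed=occurs, C trip relay stuck=not → at least one input occurs → occurs.
Cooling jacket down [AND]: Vent system unavailable=occurs, Rupture disc failed=occurs → all inputs occur → occurs.
Quench path inoperative [AND]: A agitator malfunctions=occurs, A coolant supply malfunctions=occurs → all inputs occur → occurs.
Agitation branch lost [AND]: Lower quench valve failed=occurs, C temperature probe fails=occurs, Quench path inoperative=occurs → all inputs occur → occurs.
Chemical batch overheats [AND]: Cooling jacket down=occurs, Agitation branch lost=occurs → all inputs occur → occurs.

Yes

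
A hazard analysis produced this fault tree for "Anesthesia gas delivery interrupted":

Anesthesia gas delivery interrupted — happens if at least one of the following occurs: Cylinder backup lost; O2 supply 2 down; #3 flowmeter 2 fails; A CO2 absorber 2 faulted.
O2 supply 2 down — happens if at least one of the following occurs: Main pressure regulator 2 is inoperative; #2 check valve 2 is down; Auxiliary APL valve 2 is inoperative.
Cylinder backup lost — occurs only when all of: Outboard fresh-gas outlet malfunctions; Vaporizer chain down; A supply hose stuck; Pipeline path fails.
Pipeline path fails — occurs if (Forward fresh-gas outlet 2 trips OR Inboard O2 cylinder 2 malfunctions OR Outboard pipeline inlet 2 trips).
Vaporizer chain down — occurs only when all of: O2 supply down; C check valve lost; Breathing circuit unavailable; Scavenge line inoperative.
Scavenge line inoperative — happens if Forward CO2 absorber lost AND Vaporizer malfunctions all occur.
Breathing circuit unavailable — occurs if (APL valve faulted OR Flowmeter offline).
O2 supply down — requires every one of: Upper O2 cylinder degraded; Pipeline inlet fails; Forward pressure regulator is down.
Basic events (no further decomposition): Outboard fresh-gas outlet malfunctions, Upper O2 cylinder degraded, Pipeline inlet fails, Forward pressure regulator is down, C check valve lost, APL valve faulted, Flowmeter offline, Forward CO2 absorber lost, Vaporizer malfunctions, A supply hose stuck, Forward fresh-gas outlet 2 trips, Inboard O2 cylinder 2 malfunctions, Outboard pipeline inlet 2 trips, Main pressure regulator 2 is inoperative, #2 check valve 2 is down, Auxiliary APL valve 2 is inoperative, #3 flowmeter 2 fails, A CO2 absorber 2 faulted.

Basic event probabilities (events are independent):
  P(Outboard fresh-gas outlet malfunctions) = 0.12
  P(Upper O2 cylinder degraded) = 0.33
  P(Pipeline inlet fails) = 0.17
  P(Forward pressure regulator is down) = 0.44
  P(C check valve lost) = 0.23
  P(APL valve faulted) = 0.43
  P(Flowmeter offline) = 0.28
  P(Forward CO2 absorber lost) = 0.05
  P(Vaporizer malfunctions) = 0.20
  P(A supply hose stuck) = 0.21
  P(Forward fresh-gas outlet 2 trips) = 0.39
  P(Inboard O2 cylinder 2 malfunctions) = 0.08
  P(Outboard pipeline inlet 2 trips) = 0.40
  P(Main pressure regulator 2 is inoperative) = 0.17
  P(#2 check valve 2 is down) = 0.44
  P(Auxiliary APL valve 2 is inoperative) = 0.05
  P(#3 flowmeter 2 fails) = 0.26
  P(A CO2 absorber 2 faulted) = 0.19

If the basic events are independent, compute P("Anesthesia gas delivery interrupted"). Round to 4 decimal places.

P(O2 supply down) [AND] = 0.33 × 0.17 × 0.44 = 0.024684
P(Breathing circuit unavailable) [OR] = 1 − (1−0.43) × (1−0.28) = 0.589600
P(Scavenge line inoperative) [AND] = 0.05 × 0.20 = 0.010000
P(Vaporizer chain down) [AND] = 0.024684 × 0.23 × 0.589600 × 0.010000 = 0.000033
P(Pipeline path fails) [OR] = 1 − (1−0.39) × (1−0.08) × (1−0.40) = 0.663280
P(Cylinder backup lost) [AND] = 0.12 × 0.000033 × 0.21 × 0.663280 = 0.000001
P(O2 supply 2 down) [OR] = 1 − (1−0.17) × (1−0.44) × (1−0.05) = 0.558440
P(Anesthesia gas delivery interrupted) [OR] = 1 − (1−0.000001) × (1−0.558440) × (1−0.26) × (1−0.19) = 0.735329
Rounded to 4 decimal places: P(Anesthesia gas delivery interrupted) ≈ 0.7353.

0.7353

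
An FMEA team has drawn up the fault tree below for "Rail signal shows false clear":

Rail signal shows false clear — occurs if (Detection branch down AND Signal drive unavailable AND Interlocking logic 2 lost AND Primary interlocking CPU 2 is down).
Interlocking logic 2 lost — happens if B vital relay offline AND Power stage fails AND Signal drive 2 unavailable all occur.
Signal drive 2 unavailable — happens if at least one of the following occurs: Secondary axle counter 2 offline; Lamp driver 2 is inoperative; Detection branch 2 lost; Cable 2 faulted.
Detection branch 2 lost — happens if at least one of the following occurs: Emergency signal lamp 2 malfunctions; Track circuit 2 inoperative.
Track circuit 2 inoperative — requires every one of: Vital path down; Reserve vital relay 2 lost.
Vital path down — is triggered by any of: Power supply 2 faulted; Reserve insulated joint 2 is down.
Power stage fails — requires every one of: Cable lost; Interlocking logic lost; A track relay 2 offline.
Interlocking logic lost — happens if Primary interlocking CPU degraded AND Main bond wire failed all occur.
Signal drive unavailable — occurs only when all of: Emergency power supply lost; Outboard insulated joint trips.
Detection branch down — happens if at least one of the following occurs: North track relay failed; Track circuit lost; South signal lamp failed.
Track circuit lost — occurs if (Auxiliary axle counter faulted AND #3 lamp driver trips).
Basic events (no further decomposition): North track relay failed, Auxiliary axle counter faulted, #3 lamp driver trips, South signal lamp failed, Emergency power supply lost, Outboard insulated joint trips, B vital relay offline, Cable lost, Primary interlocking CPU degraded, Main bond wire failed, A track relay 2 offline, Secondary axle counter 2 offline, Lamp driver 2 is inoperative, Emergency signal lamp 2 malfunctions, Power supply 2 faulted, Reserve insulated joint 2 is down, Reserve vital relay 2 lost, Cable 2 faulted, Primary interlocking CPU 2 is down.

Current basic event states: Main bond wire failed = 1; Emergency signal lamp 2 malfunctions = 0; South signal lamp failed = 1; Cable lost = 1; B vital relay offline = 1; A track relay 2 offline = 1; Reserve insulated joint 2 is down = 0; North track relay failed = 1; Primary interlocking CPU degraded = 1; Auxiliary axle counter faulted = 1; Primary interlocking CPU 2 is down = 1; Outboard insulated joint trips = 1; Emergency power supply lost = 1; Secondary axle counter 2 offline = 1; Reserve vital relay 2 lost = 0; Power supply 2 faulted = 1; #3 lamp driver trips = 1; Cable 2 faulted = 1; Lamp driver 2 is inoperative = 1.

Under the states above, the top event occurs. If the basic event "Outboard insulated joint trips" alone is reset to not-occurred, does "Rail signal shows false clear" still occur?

Counterfactual: set "Outboard insulated joint trips" to not occurred.
Track circuit lost [AND]: Auxiliary axle counter faulted=occurs, #3 lamp driver trips=occurs → all inputs occur → occurs.
Detection branch down [OR]: North track relay failed=occurs, Track circuit lost=occurs, South signal lamp failed=occurs → at least one input occurs → occurs.
Signal drive unavailable [AND]: Emergency power supply lost=occurs, Outboard insulated joint trips=not → not all inputs occur → does not occur.
Interlocking logic lost [AND]: Primary interlocking CPU degraded=occurs, Main bond wire failed=occurs → all inputs occur → occurs.
Power stage fails [AND]: Cable lost=occurs, Interlocking logic lost=occurs, A track relay 2 offline=occurs → all inputs occur → occurs.
Vital path down [OR]: Power supply 2 faulted=occurs, Reserve insulated joint 2 is down=not → at least one input occurs → occurs.
Track circuit 2 inoperative [AND]: Vital path down=occurs, Reserve vital relay 2 lost=not → not all inputs occur → does not occur.
Detection branch 2 lost [OR]: Emergency signal lamp 2 malfunctions=not, Track circuit 2 inoperative=not → no input occurs → does not occur.
Signal drive 2 unavailable [OR]: Secondary axle counter 2 offline=occurs, Lamp driver 2 is inoperative=occurs, Detection branch 2 lost=not, Cable 2 faulted=occurs → at least one input occurs → occurs.
Interlocking logic 2 lost [AND]: B vital relay offline=occurs, Power stage fails=occurs, Signal drive 2 unavailable=occurs → all inputs occur → occurs.
Rail signal shows false clear [AND]: Detection branch down=occurs, Signal drive unavailable=not, Interlocking logic 2 lost=occurs, Primary interlocking CPU 2 is down=occurs → not all inputs occur → does not occur.

No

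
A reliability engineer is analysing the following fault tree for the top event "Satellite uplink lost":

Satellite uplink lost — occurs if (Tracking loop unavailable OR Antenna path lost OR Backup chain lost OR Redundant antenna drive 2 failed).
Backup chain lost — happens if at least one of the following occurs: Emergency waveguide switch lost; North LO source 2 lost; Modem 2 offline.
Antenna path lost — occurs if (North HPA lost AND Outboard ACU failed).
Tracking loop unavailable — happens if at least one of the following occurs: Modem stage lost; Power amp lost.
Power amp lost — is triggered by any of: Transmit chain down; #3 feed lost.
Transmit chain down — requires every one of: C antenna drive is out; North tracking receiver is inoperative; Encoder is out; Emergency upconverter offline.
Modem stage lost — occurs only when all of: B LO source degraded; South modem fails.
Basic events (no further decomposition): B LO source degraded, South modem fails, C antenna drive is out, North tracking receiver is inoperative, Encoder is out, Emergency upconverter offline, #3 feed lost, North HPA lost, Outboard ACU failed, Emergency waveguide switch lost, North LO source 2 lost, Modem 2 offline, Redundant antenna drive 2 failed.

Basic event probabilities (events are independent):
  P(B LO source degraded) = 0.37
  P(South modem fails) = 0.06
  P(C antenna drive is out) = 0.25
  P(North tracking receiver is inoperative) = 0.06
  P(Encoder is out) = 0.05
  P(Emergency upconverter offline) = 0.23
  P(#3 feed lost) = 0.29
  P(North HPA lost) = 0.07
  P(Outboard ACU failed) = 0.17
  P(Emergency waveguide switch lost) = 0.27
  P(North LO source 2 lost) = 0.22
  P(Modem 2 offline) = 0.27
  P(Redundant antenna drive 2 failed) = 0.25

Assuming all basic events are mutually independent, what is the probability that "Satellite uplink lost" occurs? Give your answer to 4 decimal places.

P(Modem stage lost) [AND] = 0.37 × 0.06 = 0.022200
P(Transmit chain down) [AND] = 0.25 × 0.06 × 0.05 × 0.23 = 0.000173
P(Power amp lost) [OR] = 1 − (1−0.000173) × (1−0.29) = 0.290123
P(Tracking loop unavailable) [OR] = 1 − (1−0.022200) × (1−0.290123) = 0.305882
P(Antenna path lost) [AND] = 0.07 × 0.17 = 0.011900
P(Backup chain lost) [OR] = 1 − (1−0.27) × (1−0.22) × (1−0.27) = 0.584338
P(Satellite uplink lost) [OR] = 1 − (1−0.305882) × (1−0.011900) × (1−0.584338) × (1−0.25) = 0.786186
Rounded to 4 decimal places: P(Satellite uplink lost) ≈ 0.7862.

0.7862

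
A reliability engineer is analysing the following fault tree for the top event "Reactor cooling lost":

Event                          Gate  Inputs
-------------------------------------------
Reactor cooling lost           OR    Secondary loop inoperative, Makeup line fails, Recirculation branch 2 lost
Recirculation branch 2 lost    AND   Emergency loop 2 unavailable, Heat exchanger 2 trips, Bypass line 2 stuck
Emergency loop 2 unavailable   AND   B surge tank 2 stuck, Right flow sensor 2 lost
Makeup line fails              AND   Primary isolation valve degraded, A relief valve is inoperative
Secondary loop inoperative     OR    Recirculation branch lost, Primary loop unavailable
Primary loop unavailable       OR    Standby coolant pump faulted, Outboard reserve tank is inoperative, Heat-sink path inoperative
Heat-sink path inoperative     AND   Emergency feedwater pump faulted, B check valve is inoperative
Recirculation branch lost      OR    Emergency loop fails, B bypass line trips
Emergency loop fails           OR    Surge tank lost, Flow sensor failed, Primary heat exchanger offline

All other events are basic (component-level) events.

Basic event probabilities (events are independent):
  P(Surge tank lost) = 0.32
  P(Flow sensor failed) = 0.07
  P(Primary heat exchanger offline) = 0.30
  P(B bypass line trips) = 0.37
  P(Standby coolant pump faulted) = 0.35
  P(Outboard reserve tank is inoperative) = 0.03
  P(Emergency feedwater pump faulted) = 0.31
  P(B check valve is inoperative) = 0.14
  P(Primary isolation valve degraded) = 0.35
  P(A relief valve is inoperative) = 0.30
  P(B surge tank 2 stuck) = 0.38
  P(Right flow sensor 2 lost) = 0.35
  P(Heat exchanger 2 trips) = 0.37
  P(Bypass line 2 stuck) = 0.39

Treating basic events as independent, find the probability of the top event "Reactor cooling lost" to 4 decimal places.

P(Emergency loop fails) [OR] = 1 − (1−0.32) × (1−0.07) × (1−0.30) = 0.557320
P(Recirculation branch lost) [OR] = 1 − (1−0.557320) × (1−0.37) = 0.721112
P(Heat-sink path inoperative) [AND] = 0.31 × 0.14 = 0.043400
P(Primary loop unavailable) [OR] = 1 − (1−0.35) × (1−0.03) × (1−0.043400) = 0.396864
P(Secondary loop inoperative) [OR] = 1 − (1−0.721112) × (1−0.396864) = 0.831793
P(Makeup line fails) [AND] = 0.35 × 0.30 = 0.105000
P(Emergency loop 2 unavailable) [AND] = 0.38 × 0.35 = 0.133000
P(Recirculation branch 2 lost) [AND] = 0.133000 × 0.37 × 0.39 = 0.019192
P(Reactor cooling lost) [OR] = 1 − (1−0.831793) × (1−0.105000) × (1−0.019192) = 0.852344
Rounded to 4 decimal places: P(Reactor cooling lost) ≈ 0.8523.

0.8523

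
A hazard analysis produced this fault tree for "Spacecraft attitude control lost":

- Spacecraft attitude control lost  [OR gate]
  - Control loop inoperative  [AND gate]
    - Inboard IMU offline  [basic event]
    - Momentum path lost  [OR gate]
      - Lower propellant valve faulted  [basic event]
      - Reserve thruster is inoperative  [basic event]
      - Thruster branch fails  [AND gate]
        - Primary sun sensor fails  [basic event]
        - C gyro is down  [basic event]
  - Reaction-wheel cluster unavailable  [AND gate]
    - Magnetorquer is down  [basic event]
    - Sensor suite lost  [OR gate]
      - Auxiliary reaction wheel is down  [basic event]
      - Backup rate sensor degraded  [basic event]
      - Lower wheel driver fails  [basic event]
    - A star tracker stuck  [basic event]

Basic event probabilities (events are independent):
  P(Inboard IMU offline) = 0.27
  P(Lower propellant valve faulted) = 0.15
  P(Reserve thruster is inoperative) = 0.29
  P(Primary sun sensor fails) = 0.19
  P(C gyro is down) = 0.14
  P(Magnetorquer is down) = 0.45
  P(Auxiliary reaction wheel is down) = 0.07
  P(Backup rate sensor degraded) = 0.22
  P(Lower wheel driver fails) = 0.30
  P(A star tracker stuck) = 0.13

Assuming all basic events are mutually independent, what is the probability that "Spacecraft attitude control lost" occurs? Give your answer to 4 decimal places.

P(Thruster branch fails) [AND] = 0.19 × 0.14 = 0.026600
P(Momentum path lost) [OR] = 1 − (1−0.15) × (1−0.29) × (1−0.026600) = 0.412553
P(Control loop inoperative) [AND] = 0.27 × 0.412553 = 0.111389
P(Sensor suite lost) [OR] = 1 − (1−0.07) × (1−0.22) × (1−0.30) = 0.492220
P(Reaction-wheel cluster unavailable) [AND] = 0.45 × 0.492220 × 0.13 = 0.028795
P(Spacecraft attitude control lost) [OR] = 1 − (1−0.111389) × (1−0.028795) = 0.136977
Rounded to 4 decimal places: P(Spacecraft attitude control lost) ≈ 0.1370.

0.1370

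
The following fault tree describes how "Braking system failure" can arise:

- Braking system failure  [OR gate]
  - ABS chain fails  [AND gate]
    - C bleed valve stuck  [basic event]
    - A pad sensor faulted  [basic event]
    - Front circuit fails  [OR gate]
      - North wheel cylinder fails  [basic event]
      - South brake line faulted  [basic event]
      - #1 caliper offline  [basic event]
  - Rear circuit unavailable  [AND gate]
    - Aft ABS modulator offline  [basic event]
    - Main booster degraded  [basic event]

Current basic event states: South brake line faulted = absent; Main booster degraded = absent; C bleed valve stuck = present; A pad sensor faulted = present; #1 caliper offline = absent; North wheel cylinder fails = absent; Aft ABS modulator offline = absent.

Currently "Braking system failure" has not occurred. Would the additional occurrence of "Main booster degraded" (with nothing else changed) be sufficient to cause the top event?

Counterfactual: set "Main booster degraded" to occurred.
Front circuit fails [OR]: North wheel cylinder fails=not, South brake line faulted=not, #1 caliper offline=not → no input occurs → does not occur.
ABS chain fails [AND]: C bleed valve stuck=occurs, A pad sensor faulted=occurs, Front circuit fails=not → not all inputs occur → does not occur.
Rear circuit unavailable [AND]: Aft ABS modulator offline=not, Main booster degraded=occurs → not all inputs occur → does not occur.
Braking system failure [OR]: ABS chain fails=not, Rear circuit unavailable=not → no input occurs → does not occur.

No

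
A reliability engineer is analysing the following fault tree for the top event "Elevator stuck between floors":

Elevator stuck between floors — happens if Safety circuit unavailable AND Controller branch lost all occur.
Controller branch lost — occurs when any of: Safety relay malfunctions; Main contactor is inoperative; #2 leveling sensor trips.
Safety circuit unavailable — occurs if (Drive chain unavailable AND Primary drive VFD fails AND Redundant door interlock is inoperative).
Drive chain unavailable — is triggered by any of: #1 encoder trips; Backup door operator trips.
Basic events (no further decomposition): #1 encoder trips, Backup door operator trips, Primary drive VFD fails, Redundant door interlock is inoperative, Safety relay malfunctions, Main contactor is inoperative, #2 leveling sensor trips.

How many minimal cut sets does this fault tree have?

Drive chain unavailable [OR]: union of children's cut sets → 2 cut set(s).
Safety circuit unavailable [AND]: one cut set from each child combined → 2 × 1 × 1 = 2 cut set(s).
Controller branch lost [OR]: union of children's cut sets → 3 cut set(s).
Elevator stuck between floors [AND]: one cut set from each child combined → 2 × 3 = 6 cut set(s).
Minimal cut sets: {#1 encoder trips, Primary drive VFD fails, Redundant door interlock is inoperative, Safety relay malfunctions}; {#1 encoder trips, Main contactor is inoperative, Primary drive VFD fails, Redundant door interlock is inoperative}; {#1 encoder trips, #2 leveling sensor trips, Primary drive VFD fails, Redundant door interlock is inoperative}; {Backup door operator trips, Primary drive VFD fails, Redundant door interlock is inoperative, Safety relay malfunctions}; {Backup door operator trips, Main contactor is inoperative, Primary drive VFD fails, Redundant door interlock is inoperative}; {#2 leveling sensor trips, Backup door operator trips, Primary drive VFD fails, Redundant door interlock is inoperative}.

6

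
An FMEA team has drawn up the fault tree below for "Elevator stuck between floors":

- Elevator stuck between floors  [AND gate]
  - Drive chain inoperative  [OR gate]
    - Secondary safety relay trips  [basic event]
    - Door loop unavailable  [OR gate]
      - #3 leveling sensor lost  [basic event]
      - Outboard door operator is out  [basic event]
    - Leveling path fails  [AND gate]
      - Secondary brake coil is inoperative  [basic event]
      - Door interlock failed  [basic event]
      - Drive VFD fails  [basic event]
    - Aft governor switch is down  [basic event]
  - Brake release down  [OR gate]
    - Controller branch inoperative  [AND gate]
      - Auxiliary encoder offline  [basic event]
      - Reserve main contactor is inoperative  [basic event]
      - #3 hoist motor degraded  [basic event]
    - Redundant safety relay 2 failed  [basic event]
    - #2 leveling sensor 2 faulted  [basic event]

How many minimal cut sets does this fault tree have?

Door loop unavailable [OR]: union of children's cut sets → 2 cut set(s).
Leveling path fails [AND]: one cut set from each child combined → 1 × 1 × 1 = 1 cut set(s).
Drive chain inoperative [OR]: union of children's cut sets → 5 cut set(s).
Controller branch inoperative [AND]: one cut set from each child combined → 1 × 1 × 1 = 1 cut set(s).
Brake release down [OR]: union of children's cut sets → 3 cut set(s).
Elevator stuck between floors [AND]: one cut set from each child combined → 5 × 3 = 15 cut set(s).

15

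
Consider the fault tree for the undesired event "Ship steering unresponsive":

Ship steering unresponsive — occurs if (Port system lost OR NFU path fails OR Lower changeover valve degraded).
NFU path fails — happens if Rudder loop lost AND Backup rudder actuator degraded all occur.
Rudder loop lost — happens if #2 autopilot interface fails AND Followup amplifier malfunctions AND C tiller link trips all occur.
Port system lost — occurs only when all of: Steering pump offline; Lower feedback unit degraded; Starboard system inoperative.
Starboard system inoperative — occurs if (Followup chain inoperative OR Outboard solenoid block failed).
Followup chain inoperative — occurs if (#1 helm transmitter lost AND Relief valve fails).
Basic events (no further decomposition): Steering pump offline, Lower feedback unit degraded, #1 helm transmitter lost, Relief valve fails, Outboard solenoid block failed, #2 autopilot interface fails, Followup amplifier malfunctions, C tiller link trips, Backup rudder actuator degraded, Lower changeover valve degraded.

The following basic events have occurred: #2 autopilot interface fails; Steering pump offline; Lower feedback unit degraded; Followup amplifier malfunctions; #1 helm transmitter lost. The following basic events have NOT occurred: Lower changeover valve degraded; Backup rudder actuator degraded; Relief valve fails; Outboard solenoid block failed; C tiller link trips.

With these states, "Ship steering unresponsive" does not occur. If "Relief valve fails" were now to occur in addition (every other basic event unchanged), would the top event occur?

Counterfactual: set "Relief valve fails" to occurred.
Followup chain inoperative [AND]: #1 helm transmitter lost=occurs, Relief valve fails=occurs → all inputs occur → occurs.
Starboard system inoperative [OR]: Followup chain inoperative=occurs, Outboard solenoid block failed=not → at least one input occurs → occurs.
Port system lost [AND]: Steering pump offline=occurs, Lower feedback unit degraded=occurs, Starboard system inoperative=occurs → all inputs occur → occurs.
Rudder loop lost [AND]: #2 autopilot interface fails=occurs, Followup amplifier malfunctions=occurs, C tiller link trips=not → not all inputs occur → does not occur.
NFU path fails [AND]: Rudder loop lost=not, Backup rudder actuator degraded=not → not all inputs occur → does not occur.
Ship steering unresponsive [OR]: Port system lost=occurs, NFU path fails=not, Lower changeover valve degraded=not → at least one input occurs → occurs.

Yes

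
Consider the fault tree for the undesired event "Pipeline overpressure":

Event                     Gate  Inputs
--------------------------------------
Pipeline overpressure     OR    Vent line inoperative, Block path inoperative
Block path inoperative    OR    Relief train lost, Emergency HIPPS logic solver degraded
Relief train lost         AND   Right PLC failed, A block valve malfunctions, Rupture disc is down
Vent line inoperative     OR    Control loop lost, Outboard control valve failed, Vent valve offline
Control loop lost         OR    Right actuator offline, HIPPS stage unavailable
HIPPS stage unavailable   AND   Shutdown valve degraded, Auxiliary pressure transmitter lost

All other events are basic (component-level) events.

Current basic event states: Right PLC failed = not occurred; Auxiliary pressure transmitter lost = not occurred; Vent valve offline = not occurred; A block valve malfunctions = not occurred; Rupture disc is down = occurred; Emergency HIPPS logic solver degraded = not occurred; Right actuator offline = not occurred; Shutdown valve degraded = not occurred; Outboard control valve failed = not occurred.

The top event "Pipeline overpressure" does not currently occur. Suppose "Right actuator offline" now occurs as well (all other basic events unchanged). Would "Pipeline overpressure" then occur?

Counterfactual: set "Right actuator offline" to occurred.
HIPPS stage unavailable [AND]: Shutdown valve degraded=not, Auxiliary pressure transmitter lost=not → not all inputs occur → does not occur.
Control loop lost [OR]: Right actuator offline=occurs, HIPPS stage unavailable=not → at least one input occurs → occurs.
Vent line inoperative [OR]: Control loop lost=occurs, Outboard control valve failed=not, Vent valve offline=not → at least one input occurs → occurs.
Relief train lost [AND]: Right PLC failed=not, A block valve malfunctions=not, Rupture disc is down=occurs → not all inputs occur → does not occur.
Block path inoperative [OR]: Relief train lost=not, Emergency HIPPS logic solver degraded=not → no input occurs → does not occur.
Pipeline overpressure [OR]: Vent line inoperative=occurs, Block path inoperative=not → at least one input occurs → occurs.

Yes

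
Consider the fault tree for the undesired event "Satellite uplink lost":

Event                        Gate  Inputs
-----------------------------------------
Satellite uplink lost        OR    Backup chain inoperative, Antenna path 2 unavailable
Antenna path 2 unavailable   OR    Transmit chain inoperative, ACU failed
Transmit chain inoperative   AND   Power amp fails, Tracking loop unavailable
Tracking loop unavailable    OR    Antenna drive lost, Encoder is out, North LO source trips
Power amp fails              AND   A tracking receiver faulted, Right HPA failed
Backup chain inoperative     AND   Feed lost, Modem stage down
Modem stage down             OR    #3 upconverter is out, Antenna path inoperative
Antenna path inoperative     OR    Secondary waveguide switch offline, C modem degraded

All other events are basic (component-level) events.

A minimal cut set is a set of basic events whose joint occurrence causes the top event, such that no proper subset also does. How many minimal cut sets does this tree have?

Antenna path inoperative [OR]: union of children's cut sets → 2 cut set(s).
Modem stage down [OR]: union of children's cut sets → 3 cut set(s).
Backup chain inoperative [AND]: one cut set from each child combined → 1 × 3 = 3 cut set(s).
Power amp fails [AND]: one cut set from each child combined → 1 × 1 = 1 cut set(s).
Tracking loop unavailable [OR]: union of children's cut sets → 3 cut set(s).
Transmit chain inoperative [AND]: one cut set from each child combined → 1 × 3 = 3 cut set(s).
Antenna path 2 unavailable [OR]: union of children's cut sets → 4 cut set(s).
Satellite uplink lost [OR]: union of children's cut sets → 7 cut set(s).
Minimal cut sets: {#3 upconverter is out, Feed lost}; {Feed lost, Secondary waveguide switch offline}; {C modem degraded, Feed lost}; {A tracking receiver faulted, Antenna drive lost, Right HPA failed}; {A tracking receiver faulted, Encoder is out, Right HPA failed}; {A tracking receiver faulted, North LO source trips, Right HPA failed}; {ACU failed}.

7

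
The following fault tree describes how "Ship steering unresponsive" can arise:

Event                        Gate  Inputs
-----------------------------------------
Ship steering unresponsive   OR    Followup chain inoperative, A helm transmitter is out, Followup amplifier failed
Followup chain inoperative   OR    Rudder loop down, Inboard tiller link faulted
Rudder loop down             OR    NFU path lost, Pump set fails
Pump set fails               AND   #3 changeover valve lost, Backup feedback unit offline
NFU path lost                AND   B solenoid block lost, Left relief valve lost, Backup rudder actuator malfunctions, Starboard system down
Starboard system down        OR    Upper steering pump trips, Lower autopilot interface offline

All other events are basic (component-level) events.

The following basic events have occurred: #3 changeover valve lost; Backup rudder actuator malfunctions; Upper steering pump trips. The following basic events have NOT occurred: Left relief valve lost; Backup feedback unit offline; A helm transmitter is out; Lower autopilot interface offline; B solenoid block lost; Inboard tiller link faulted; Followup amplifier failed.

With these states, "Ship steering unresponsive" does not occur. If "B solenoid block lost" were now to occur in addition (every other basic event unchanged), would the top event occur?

Counterfactual: set "B solenoid block lost" to occurred.
Starboard system down [OR]: Upper steering pump trips=occurs, Lower autopilot interface offline=not → at least one input occurs → occurs.
NFU path lost [AND]: B solenoid block lost=occurs, Left relief valve lost=not, Backup rudder actuator malfunctions=occurs, Starboard system down=occurs → not all inputs occur → does not occur.
Pump set fails [AND]: #3 changeover valve lost=occurs, Backup feedback unit offline=not → not all inputs occur → does not occur.
Rudder loop down [OR]: NFU path lost=not, Pump set fails=not → no input occurs → does not occur.
Followup chain inoperative [OR]: Rudder loop down=not, Inboard tiller link faulted=not → no input occurs → does not occur.
Ship steering unresponsive [OR]: Followup chain inoperative=not, A helm transmitter is out=not, Followup amplifier failed=not → no input occurs → does not occur.

No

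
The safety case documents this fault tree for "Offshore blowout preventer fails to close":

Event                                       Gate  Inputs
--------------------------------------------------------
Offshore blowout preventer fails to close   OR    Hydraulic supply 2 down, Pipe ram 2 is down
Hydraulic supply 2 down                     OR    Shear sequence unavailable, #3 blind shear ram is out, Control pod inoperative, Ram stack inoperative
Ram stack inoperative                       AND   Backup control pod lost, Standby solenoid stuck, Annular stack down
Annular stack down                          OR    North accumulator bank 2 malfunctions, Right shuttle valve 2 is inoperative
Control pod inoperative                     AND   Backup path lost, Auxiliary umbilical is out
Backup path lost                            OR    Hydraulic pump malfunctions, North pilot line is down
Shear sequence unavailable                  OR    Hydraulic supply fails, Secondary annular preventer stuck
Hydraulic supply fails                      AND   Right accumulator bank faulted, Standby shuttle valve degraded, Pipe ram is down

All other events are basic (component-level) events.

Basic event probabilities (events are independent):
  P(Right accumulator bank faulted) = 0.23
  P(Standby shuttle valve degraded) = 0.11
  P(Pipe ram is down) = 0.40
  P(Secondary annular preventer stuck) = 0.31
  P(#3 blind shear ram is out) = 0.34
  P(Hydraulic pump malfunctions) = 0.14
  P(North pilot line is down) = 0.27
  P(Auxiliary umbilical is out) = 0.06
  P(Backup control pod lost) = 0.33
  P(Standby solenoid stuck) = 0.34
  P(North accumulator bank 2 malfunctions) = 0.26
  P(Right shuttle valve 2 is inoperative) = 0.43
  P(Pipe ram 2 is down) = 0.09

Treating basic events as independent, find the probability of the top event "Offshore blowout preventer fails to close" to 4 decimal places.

0.6250

P(Hydraulic supply fails) [AND] = 0.23 × 0.11 × 0.40 = 0.010120
P(Shear sequence unavailable) [OR] = 1 − (1−0.010120) × (1−0.31) = 0.316983
P(Backup path lost) [OR] = 1 − (1−0.14) × (1−0.27) = 0.372200
P(Control pod inoperative) [AND] = 0.372200 × 0.06 = 0.022332
P(Annular stack down) [OR] = 1 − (1−0.26) × (1−0.43) = 0.578200
P(Ram stack inoperative) [AND] = 0.33 × 0.34 × 0.578200 = 0.064874
P(Hydraulic supply 2 down) [OR] = 1 − (1−0.316983) × (1−0.34) × (1−0.022332) × (1−0.064874) = 0.587867
P(Offshore blowout preventer fails to close) [OR] = 1 − (1−0.587867) × (1−0.09) = 0.624959
Rounded to 4 decimal places: P(Offshore blowout preventer fails to close) ≈ 0.6250.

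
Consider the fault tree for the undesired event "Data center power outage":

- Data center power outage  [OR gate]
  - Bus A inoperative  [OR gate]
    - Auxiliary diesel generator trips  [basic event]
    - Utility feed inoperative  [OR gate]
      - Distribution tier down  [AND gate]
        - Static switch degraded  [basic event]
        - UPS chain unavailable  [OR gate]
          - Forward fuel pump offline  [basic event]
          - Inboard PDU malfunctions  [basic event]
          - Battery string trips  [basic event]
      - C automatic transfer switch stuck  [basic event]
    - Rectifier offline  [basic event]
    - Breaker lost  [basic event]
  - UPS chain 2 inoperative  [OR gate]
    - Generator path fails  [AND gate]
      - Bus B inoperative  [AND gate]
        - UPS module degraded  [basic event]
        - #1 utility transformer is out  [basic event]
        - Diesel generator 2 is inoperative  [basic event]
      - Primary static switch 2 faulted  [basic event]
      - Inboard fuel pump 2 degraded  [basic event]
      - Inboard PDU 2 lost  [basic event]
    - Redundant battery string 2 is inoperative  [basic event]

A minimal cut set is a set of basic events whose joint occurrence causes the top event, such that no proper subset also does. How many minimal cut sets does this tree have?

9

UPS chain unavailable [OR]: union of children's cut sets → 3 cut set(s).
Distribution tier down [AND]: one cut set from each child combined → 1 × 3 = 3 cut set(s).
Utility feed inoperative [OR]: union of children's cut sets → 4 cut set(s).
Bus A inoperative [OR]: union of children's cut sets → 7 cut set(s).
Bus B inoperative [AND]: one cut set from each child combined → 1 × 1 × 1 = 1 cut set(s).
Generator path fails [AND]: one cut set from each child combined → 1 × 1 × 1 × 1 = 1 cut set(s).
UPS chain 2 inoperative [OR]: union of children's cut sets → 2 cut set(s).
Data center power outage [OR]: union of children's cut sets → 9 cut set(s).
Minimal cut sets: {Auxiliary diesel generator trips}; {Forward fuel pump offline, Static switch degraded}; {Inboard PDU malfunctions, Static switch degraded}; {Battery string trips, Static switch degraded}; {C automatic transfer switch stuck}; {Rectifier offline}; {Breaker lost}; {#1 utility transformer is out, Diesel generator 2 is inoperative, Inboard PDU 2 lost, Inboard fuel pump 2 degraded, Primary static switch 2 faulted, UPS module degraded}; {Redundant battery string 2 is inoperative}.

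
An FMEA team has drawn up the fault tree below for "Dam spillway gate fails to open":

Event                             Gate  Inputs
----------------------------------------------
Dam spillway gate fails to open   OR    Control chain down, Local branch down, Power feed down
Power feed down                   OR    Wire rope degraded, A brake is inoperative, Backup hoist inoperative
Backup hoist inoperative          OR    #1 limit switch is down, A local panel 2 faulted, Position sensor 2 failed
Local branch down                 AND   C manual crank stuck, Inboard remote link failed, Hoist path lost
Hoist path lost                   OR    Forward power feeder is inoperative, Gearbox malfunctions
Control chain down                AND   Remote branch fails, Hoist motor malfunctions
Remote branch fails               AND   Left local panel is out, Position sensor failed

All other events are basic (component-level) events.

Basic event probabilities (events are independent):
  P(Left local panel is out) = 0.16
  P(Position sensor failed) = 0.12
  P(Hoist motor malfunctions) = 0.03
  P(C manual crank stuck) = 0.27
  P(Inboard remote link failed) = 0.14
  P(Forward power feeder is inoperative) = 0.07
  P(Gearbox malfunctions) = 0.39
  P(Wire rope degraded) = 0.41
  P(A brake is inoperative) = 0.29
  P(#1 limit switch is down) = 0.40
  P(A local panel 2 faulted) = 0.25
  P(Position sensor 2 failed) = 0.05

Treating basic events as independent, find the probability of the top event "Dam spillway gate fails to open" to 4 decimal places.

P(Remote branch fails) [AND] = 0.16 × 0.12 = 0.019200
P(Control chain down) [AND] = 0.019200 × 0.03 = 0.000576
P(Hoist path lost) [OR] = 1 − (1−0.07) × (1−0.39) = 0.432700
P(Local branch down) [AND] = 0.27 × 0.14 × 0.432700 = 0.016356
P(Backup hoist inoperative) [OR] = 1 − (1−0.40) × (1−0.25) × (1−0.05) = 0.572500
P(Power feed down) [OR] = 1 − (1−0.41) × (1−0.29) × (1−0.572500) = 0.820920
P(Dam spillway gate fails to open) [OR] = 1 − (1−0.000576) × (1−0.016356) × (1−0.820920) = 0.823950
Rounded to 4 decimal places: P(Dam spillway gate fails to open) ≈ 0.8240.

0.8240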